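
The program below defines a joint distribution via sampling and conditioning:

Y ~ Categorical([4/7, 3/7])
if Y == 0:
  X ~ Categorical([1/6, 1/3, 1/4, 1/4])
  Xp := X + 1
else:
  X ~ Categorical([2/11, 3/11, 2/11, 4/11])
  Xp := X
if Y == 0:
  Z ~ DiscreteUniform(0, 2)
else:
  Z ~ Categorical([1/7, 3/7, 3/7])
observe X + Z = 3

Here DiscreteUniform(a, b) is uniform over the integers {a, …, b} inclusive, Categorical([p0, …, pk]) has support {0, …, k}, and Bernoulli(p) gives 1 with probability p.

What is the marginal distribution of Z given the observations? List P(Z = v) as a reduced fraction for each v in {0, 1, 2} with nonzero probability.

P(Z=0) = 339/1283, P(Z=1) = 393/1283, P(Z=2) = 551/1283

Enumerate traces; 6 have nonzero weight after conditioning:
  (Y=0, X=1, Z=2) weight 4/63
  (Y=0, X=2, Z=1) weight 1/21
  (Y=0, X=3, Z=0) weight 1/21
  (Y=1, X=1, Z=2) weight 27/539
  (Y=1, X=2, Z=1) weight 18/539
  (Y=1, X=3, Z=0) weight 12/539
Group by Z:
  weight(Z=0) = 113/1617
  weight(Z=1) = 131/1617
  weight(Z=2) = 551/4851
Total weight = 113/1617 + 131/1617 + 551/4851 = 1283/4851
P(Z=0 | obs) = 113/1617 / 1283/4851 = 339/1283
P(Z=1 | obs) = 131/1617 / 1283/4851 = 393/1283
P(Z=2 | obs) = 551/4851 / 1283/4851 = 551/1283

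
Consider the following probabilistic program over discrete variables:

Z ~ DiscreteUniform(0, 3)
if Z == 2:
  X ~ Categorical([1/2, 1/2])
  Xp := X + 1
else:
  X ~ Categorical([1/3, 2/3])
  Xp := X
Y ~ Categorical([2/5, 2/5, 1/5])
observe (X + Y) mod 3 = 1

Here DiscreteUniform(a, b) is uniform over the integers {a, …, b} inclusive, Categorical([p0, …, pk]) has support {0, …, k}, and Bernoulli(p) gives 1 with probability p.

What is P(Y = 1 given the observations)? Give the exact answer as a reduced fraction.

P(Y = 1 | obs) = 3/8

Enumerate traces; 8 have nonzero weight after conditioning:
  (Z=0, X=0, Y=1) weight 1/30
  (Z=0, X=1, Y=0) weight 1/15
  (Z=1, X=0, Y=1) weight 1/30
  (Z=1, X=1, Y=0) weight 1/15
  (Z=2, X=0, Y=1) weight 1/20
  (Z=2, X=1, Y=0) weight 1/20
  (Z=3, X=0, Y=1) weight 1/30
  (Z=3, X=1, Y=0) weight 1/15
Group by Y:
  weight(Y=0) = 1/4
  weight(Y=1) = 3/20
Total weight = 1/4 + 3/20 = 2/5
P(Y=0 | obs) = 1/4 / 2/5 = 5/8
P(Y=1 | obs) = 3/20 / 2/5 = 3/8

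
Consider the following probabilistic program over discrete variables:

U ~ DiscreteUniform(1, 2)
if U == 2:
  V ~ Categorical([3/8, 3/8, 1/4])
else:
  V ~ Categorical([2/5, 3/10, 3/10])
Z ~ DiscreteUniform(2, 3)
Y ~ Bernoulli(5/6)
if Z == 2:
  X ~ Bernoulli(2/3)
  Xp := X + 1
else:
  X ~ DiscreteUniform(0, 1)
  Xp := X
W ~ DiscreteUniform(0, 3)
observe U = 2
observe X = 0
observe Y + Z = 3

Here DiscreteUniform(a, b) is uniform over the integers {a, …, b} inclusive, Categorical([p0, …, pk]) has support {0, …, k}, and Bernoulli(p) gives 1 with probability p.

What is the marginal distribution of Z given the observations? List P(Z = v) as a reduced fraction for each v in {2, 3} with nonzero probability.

Enumerate traces; 24 have nonzero weight after conditioning:
  (U=2, V=0, Z=2, Y=1, X=0, W=0) weight 5/768
  (U=2, V=0, Z=2, Y=1, X=0, W=1) weight 5/768
  (U=2, V=0, Z=2, Y=1, X=0, W=2) weight 5/768
  (U=2, V=0, Z=2, Y=1, X=0, W=3) weight 5/768
  (U=2, V=0, Z=3, Y=0, X=0, W=0) weight 1/512
  (U=2, V=0, Z=3, Y=0, X=0, W=1) weight 1/512
  (U=2, V=0, Z=3, Y=0, X=0, W=2) weight 1/512
  (U=2, V=0, Z=3, Y=0, X=0, W=3) weight 1/512
  … 16 more
Group by Z:
  weight(Z=2) = 5/72
  weight(Z=3) = 1/48
Total weight = 5/72 + 1/48 = 13/144
P(Z=2 | obs) = 5/72 / 13/144 = 10/13
P(Z=3 | obs) = 1/48 / 13/144 = 3/13

P(Z=2) = 10/13, P(Z=3) = 3/13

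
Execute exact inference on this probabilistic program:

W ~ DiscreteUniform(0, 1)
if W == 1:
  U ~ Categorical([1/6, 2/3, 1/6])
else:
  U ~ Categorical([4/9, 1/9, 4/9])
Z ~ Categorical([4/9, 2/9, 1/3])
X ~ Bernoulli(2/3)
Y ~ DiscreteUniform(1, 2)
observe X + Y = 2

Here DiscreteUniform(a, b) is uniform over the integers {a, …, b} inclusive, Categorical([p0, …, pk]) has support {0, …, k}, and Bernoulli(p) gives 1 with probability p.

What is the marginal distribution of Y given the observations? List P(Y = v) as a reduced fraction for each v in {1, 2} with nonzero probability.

Enumerate traces; 36 have nonzero weight after conditioning:
  (W=0, U=0, Z=0, X=0, Y=2) weight 4/243
  (W=0, U=0, Z=0, X=1, Y=1) weight 8/243
  (W=0, U=0, Z=1, X=0, Y=2) weight 2/243
  (W=0, U=0, Z=1, X=1, Y=1) weight 4/243
  (W=0, U=0, Z=2, X=0, Y=2) weight 1/81
  (W=0, U=0, Z=2, X=1, Y=1) weight 2/81
  (W=0, U=1, Z=0, X=0, Y=2) weight 1/243
  (W=0, U=1, Z=0, X=1, Y=1) weight 2/243
  … 28 more
Group by Y:
  weight(Y=1) = 1/3
  weight(Y=2) = 1/6
Total weight = 1/3 + 1/6 = 1/2
P(Y=1 | obs) = 1/3 / 1/2 = 2/3
P(Y=2 | obs) = 1/6 / 1/2 = 1/3

P(Y=1) = 2/3, P(Y=2) = 1/3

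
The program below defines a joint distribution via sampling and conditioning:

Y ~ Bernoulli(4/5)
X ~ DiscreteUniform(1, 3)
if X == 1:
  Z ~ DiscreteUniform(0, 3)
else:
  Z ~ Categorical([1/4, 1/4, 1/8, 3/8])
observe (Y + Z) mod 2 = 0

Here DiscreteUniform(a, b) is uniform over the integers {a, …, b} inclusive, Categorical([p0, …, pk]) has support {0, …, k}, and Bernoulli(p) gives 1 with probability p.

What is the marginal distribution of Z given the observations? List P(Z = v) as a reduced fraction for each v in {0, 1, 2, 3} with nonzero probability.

Enumerate traces; 12 have nonzero weight after conditioning:
  (Y=0, X=1, Z=0) weight 1/60
  (Y=0, X=1, Z=2) weight 1/60
  (Y=0, X=2, Z=0) weight 1/60
  (Y=0, X=2, Z=2) weight 1/120
  (Y=0, X=3, Z=0) weight 1/60
  (Y=0, X=3, Z=2) weight 1/120
  (Y=1, X=1, Z=1) weight 1/15
  (Y=1, X=1, Z=3) weight 1/15
  … 4 more
Group by Z:
  weight(Z=0) = 1/20
  weight(Z=1) = 1/5
  weight(Z=2) = 1/30
  weight(Z=3) = 4/15
Total weight = 1/20 + 1/5 + 1/30 + 4/15 = 11/20
P(Z=0 | obs) = 1/20 / 11/20 = 1/11
P(Z=1 | obs) = 1/5 / 11/20 = 4/11
P(Z=2 | obs) = 1/30 / 11/20 = 2/33
P(Z=3 | obs) = 4/15 / 11/20 = 16/33

P(Z=0) = 1/11, P(Z=1) = 4/11, P(Z=2) = 2/33, P(Z=3) = 16/33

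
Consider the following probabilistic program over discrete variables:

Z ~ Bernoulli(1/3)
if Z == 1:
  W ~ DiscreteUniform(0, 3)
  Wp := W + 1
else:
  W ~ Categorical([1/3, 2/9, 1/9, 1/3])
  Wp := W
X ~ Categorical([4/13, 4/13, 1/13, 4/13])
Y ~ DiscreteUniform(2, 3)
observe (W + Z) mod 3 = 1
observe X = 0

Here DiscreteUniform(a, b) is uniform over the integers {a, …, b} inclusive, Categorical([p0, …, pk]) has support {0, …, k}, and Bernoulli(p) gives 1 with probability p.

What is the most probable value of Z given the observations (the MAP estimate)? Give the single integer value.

Enumerate traces; 6 have nonzero weight after conditioning:
  (Z=0, W=1, X=0, Y=2) weight 8/351
  (Z=0, W=1, X=0, Y=3) weight 8/351
  (Z=1, W=0, X=0, Y=2) weight 1/78
  (Z=1, W=0, X=0, Y=3) weight 1/78
  (Z=1, W=3, X=0, Y=2) weight 1/78
  (Z=1, W=3, X=0, Y=3) weight 1/78
Group by Z:
  weight(Z=0) = 16/351
  weight(Z=1) = 2/39
Total weight = 16/351 + 2/39 = 34/351
P(Z=0 | obs) = 16/351 / 34/351 = 8/17
P(Z=1 | obs) = 2/39 / 34/351 = 9/17
argmax = 1

argmax_v P(Z = v | obs) = 1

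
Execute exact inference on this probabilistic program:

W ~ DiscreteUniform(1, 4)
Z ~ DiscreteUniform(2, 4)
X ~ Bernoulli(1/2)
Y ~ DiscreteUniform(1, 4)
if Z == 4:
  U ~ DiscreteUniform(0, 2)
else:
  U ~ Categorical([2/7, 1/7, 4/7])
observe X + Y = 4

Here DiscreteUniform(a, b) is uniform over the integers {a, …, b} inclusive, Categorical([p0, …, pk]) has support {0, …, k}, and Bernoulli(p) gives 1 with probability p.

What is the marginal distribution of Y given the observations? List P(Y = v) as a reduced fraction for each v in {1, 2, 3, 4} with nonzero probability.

P(Y=3) = 1/2, P(Y=4) = 1/2

Enumerate traces; 72 have nonzero weight after conditioning:
  (W=1, Z=2, X=0, Y=4, U=0) weight 1/336
  (W=1, Z=2, X=0, Y=4, U=1) weight 1/672
  (W=1, Z=2, X=0, Y=4, U=2) weight 1/168
  (W=1, Z=2, X=1, Y=3, U=0) weight 1/336
  (W=1, Z=2, X=1, Y=3, U=1) weight 1/672
  (W=1, Z=2, X=1, Y=3, U=2) weight 1/168
  (W=1, Z=3, X=0, Y=4, U=0) weight 1/336
  (W=1, Z=3, X=0, Y=4, U=1) weight 1/672
  … 64 more
Group by Y:
  weight(Y=3) = 1/8
  weight(Y=4) = 1/8
Total weight = 1/8 + 1/8 = 1/4
P(Y=3 | obs) = 1/8 / 1/4 = 1/2
P(Y=4 | obs) = 1/8 / 1/4 = 1/2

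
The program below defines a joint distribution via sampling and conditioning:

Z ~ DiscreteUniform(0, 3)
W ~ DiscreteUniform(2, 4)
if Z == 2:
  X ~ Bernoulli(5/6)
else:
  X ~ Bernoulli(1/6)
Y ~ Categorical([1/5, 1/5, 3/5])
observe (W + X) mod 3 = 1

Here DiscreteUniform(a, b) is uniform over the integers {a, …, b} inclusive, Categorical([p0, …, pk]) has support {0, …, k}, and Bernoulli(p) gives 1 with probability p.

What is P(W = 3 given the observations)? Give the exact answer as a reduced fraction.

Enumerate traces; 24 have nonzero weight after conditioning:
  (Z=0, W=3, X=1, Y=0) weight 1/360
  (Z=0, W=3, X=1, Y=1) weight 1/360
  (Z=0, W=3, X=1, Y=2) weight 1/120
  (Z=0, W=4, X=0, Y=0) weight 1/72
  (Z=0, W=4, X=0, Y=1) weight 1/72
  (Z=0, W=4, X=0, Y=2) weight 1/24
  (Z=1, W=3, X=1, Y=0) weight 1/360
  (Z=1, W=3, X=1, Y=1) weight 1/360
  … 16 more
Group by W:
  weight(W=3) = 1/9
  weight(W=4) = 2/9
Total weight = 1/9 + 2/9 = 1/3
P(W=3 | obs) = 1/9 / 1/3 = 1/3
P(W=4 | obs) = 2/9 / 1/3 = 2/3

P(W = 3 | obs) = 1/3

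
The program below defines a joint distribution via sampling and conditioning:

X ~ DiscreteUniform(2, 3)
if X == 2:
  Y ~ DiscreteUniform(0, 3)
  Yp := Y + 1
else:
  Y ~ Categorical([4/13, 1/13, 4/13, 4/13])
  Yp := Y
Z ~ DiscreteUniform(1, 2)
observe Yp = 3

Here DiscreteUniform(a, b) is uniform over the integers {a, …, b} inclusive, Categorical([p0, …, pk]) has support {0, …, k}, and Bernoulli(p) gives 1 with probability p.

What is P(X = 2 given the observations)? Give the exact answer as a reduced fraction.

P(X = 2 | obs) = 13/29

Enumerate traces; 4 have nonzero weight after conditioning:
  (X=2, Y=2, Z=1) weight 1/16
  (X=2, Y=2, Z=2) weight 1/16
  (X=3, Y=3, Z=1) weight 1/13
  (X=3, Y=3, Z=2) weight 1/13
Group by X:
  weight(X=2) = 1/8
  weight(X=3) = 2/13
Total weight = 1/8 + 2/13 = 29/104
P(X=2 | obs) = 1/8 / 29/104 = 13/29
P(X=3 | obs) = 2/13 / 29/104 = 16/29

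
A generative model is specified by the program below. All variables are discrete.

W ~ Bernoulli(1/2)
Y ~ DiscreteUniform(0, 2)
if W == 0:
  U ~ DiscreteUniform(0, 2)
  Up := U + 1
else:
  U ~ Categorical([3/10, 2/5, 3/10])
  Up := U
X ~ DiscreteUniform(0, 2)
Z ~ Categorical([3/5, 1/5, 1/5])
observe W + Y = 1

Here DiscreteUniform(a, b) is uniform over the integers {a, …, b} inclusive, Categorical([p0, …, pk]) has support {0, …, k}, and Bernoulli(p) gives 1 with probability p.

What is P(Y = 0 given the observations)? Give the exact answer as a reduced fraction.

P(Y = 0 | obs) = 1/2

Enumerate traces; 54 have nonzero weight after conditioning:
  (W=0, Y=1, U=0, X=0, Z=0) weight 1/90
  (W=0, Y=1, U=0, X=0, Z=1) weight 1/270
  (W=0, Y=1, U=0, X=0, Z=2) weight 1/270
  (W=0, Y=1, U=0, X=1, Z=0) weight 1/90
  (W=0, Y=1, U=0, X=1, Z=1) weight 1/270
  (W=0, Y=1, U=0, X=1, Z=2) weight 1/270
  (W=0, Y=1, U=0, X=2, Z=0) weight 1/90
  (W=0, Y=1, U=0, X=2, Z=1) weight 1/270
  (W=1, Y=0, U=0, X=0, Z=0) weight 1/100
  … 45 more
Group by Y:
  weight(Y=0) = 1/6
  weight(Y=1) = 1/6
Total weight = 1/6 + 1/6 = 1/3
P(Y=0 | obs) = 1/6 / 1/3 = 1/2
P(Y=1 | obs) = 1/6 / 1/3 = 1/2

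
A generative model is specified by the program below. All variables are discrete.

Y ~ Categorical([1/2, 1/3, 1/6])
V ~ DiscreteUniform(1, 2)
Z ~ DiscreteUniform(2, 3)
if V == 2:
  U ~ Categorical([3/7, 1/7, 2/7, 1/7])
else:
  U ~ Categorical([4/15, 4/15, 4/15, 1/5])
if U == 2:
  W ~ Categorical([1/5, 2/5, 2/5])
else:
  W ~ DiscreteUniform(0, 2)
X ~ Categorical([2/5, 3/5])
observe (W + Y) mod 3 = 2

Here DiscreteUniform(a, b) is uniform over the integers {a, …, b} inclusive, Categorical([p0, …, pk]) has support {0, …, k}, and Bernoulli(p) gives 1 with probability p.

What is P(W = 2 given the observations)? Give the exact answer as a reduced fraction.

Enumerate traces; 96 have nonzero weight after conditioning:
  (Y=0, V=1, Z=2, U=0, W=2, X=0) weight 1/225
  (Y=0, V=1, Z=2, U=0, W=2, X=1) weight 1/150
  (Y=0, V=1, Z=2, U=1, W=2, X=0) weight 1/225
  (Y=0, V=1, Z=2, U=1, W=2, X=1) weight 1/150
  (Y=0, V=1, Z=2, U=2, W=2, X=0) weight 2/375
  (Y=0, V=1, Z=2, U=2, W=2, X=1) weight 1/125
  (Y=0, V=1, Z=2, U=3, W=2, X=0) weight 1/300
  (Y=0, V=1, Z=2, U=3, W=2, X=1) weight 1/200
  (Y=1, V=1, Z=2, U=0, W=1, X=0) weight 2/675
  (Y=2, V=1, Z=2, U=0, W=0, X=0) weight 1/675
  … 86 more
Group by W:
  weight(W=0) = 467/9450
  weight(W=1) = 554/4725
  weight(W=2) = 277/1575
Total weight = 467/9450 + 554/4725 + 277/1575 = 1079/3150
P(W=0 | obs) = 467/9450 / 1079/3150 = 467/3237
P(W=1 | obs) = 554/4725 / 1079/3150 = 1108/3237
P(W=2 | obs) = 277/1575 / 1079/3150 = 554/1079

P(W = 2 | obs) = 554/1079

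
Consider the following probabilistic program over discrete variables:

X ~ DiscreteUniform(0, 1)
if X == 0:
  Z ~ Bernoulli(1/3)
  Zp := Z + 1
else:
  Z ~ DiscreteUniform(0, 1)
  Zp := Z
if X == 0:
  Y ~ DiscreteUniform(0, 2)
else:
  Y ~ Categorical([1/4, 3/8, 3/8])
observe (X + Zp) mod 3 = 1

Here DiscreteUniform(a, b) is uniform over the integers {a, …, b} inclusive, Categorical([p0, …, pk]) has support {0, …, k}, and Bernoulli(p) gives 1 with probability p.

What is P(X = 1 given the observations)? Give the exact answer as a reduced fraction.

P(X = 1 | obs) = 3/7

Enumerate traces; 6 have nonzero weight after conditioning:
  (X=0, Z=0, Y=0) weight 1/9
  (X=0, Z=0, Y=1) weight 1/9
  (X=0, Z=0, Y=2) weight 1/9
  (X=1, Z=0, Y=0) weight 1/16
  (X=1, Z=0, Y=1) weight 3/32
  (X=1, Z=0, Y=2) weight 3/32
Group by X:
  weight(X=0) = 1/3
  weight(X=1) = 1/4
Total weight = 1/3 + 1/4 = 7/12
P(X=0 | obs) = 1/3 / 7/12 = 4/7
P(X=1 | obs) = 1/4 / 7/12 = 3/7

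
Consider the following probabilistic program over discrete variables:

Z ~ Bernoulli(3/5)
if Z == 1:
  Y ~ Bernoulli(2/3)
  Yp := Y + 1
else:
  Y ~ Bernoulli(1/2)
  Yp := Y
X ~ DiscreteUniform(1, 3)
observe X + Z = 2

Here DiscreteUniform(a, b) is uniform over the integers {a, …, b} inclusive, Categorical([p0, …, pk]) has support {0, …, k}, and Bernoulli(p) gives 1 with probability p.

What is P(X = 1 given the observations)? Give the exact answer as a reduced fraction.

P(X = 1 | obs) = 3/5

Enumerate traces; 4 have nonzero weight after conditioning:
  (Z=0, Y=0, X=2) weight 1/15
  (Z=0, Y=1, X=2) weight 1/15
  (Z=1, Y=0, X=1) weight 1/15
  (Z=1, Y=1, X=1) weight 2/15
Group by X:
  weight(X=1) = 1/5
  weight(X=2) = 2/15
Total weight = 1/5 + 2/15 = 1/3
P(X=1 | obs) = 1/5 / 1/3 = 3/5
P(X=2 | obs) = 2/15 / 1/3 = 2/5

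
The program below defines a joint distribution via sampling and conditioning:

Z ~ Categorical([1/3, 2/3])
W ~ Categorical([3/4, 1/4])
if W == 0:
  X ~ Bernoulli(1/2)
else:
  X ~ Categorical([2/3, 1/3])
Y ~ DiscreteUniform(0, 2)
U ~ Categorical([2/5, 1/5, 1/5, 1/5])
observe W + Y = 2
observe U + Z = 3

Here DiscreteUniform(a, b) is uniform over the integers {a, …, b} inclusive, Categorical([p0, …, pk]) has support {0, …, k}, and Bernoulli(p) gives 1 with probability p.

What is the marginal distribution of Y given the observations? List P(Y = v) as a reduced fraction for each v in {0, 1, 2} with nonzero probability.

P(Y=1) = 1/4, P(Y=2) = 3/4

Enumerate traces; 8 have nonzero weight after conditioning:
  (Z=0, W=0, X=0, Y=2, U=3) weight 1/120
  (Z=0, W=0, X=1, Y=2, U=3) weight 1/120
  (Z=0, W=1, X=0, Y=1, U=3) weight 1/270
  (Z=0, W=1, X=1, Y=1, U=3) weight 1/540
  (Z=1, W=0, X=0, Y=2, U=2) weight 1/60
  (Z=1, W=0, X=1, Y=2, U=2) weight 1/60
  (Z=1, W=1, X=0, Y=1, U=2) weight 1/135
  (Z=1, W=1, X=1, Y=1, U=2) weight 1/270
Group by Y:
  weight(Y=1) = 1/60
  weight(Y=2) = 1/20
Total weight = 1/60 + 1/20 = 1/15
P(Y=1 | obs) = 1/60 / 1/15 = 1/4
P(Y=2 | obs) = 1/20 / 1/15 = 3/4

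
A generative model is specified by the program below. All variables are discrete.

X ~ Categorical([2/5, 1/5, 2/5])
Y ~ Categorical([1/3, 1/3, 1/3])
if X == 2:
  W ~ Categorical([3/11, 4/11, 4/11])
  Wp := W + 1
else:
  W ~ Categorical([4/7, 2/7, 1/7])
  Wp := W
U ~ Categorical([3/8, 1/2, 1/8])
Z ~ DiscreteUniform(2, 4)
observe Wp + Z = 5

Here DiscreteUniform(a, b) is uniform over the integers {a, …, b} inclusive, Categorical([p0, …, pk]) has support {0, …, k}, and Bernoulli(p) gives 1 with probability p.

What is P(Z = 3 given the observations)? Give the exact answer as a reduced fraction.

P(Z = 3 | obs) = 89/253

Enumerate traces; 63 have nonzero weight after conditioning:
  (X=0, Y=0, W=1, U=0, Z=4) weight 1/210
  (X=0, Y=0, W=1, U=1, Z=4) weight 2/315
  (X=0, Y=0, W=1, U=2, Z=4) weight 1/630
  (X=0, Y=0, W=2, U=0, Z=3) weight 1/420
  (X=0, Y=0, W=2, U=1, Z=3) weight 1/315
  (X=0, Y=0, W=2, U=2, Z=3) weight 1/1260
  (X=0, Y=1, W=1, U=0, Z=4) weight 1/210
  (X=0, Y=1, W=1, U=1, Z=4) weight 2/315
  (X=2, Y=0, W=2, U=0, Z=2) weight 1/165
  … 54 more
Group by Z:
  weight(Z=2) = 8/165
  weight(Z=3) = 89/1155
  weight(Z=4) = 36/385
Total weight = 8/165 + 89/1155 + 36/385 = 23/105
P(Z=2 | obs) = 8/165 / 23/105 = 56/253
P(Z=3 | obs) = 89/1155 / 23/105 = 89/253
P(Z=4 | obs) = 36/385 / 23/105 = 108/253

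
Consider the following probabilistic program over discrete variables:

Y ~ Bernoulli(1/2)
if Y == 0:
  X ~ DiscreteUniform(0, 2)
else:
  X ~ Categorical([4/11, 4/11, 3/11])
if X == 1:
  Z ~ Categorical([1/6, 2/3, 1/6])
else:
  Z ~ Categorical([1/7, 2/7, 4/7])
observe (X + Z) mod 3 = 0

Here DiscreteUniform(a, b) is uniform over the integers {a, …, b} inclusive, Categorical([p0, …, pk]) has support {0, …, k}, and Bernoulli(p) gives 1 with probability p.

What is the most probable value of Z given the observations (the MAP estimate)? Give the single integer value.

Enumerate traces; 6 have nonzero weight after conditioning:
  (Y=0, X=0, Z=0) weight 1/42
  (Y=0, X=1, Z=2) weight 1/36
  (Y=0, X=2, Z=1) weight 1/21
  (Y=1, X=0, Z=0) weight 2/77
  (Y=1, X=1, Z=2) weight 1/33
  (Y=1, X=2, Z=1) weight 3/77
Group by Z:
  weight(Z=0) = 23/462
  weight(Z=1) = 20/231
  weight(Z=2) = 23/396
Total weight = 23/462 + 20/231 + 23/396 = 7/36
P(Z=0 | obs) = 23/462 / 7/36 = 138/539
P(Z=1 | obs) = 20/231 / 7/36 = 240/539
P(Z=2 | obs) = 23/396 / 7/36 = 23/77
argmax = 1

argmax_v P(Z = v | obs) = 1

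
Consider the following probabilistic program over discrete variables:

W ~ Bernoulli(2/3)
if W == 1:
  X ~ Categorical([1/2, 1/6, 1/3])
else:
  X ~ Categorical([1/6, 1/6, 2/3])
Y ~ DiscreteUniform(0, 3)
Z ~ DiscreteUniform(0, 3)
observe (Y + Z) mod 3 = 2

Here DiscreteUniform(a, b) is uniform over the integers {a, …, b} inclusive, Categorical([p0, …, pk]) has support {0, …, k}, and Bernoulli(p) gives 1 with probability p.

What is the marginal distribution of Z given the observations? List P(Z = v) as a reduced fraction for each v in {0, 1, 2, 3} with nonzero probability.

Enumerate traces; 30 have nonzero weight after conditioning:
  (W=0, X=0, Y=0, Z=2) weight 1/288
  (W=0, X=0, Y=1, Z=1) weight 1/288
  (W=0, X=0, Y=2, Z=0) weight 1/288
  (W=0, X=0, Y=2, Z=3) weight 1/288
  (W=0, X=0, Y=3, Z=2) weight 1/288
  (W=0, X=1, Y=0, Z=2) weight 1/288
  (W=0, X=1, Y=1, Z=1) weight 1/288
  (W=0, X=1, Y=2, Z=0) weight 1/288
  … 22 more
Group by Z:
  weight(Z=0) = 1/16
  weight(Z=1) = 1/16
  weight(Z=2) = 1/8
  weight(Z=3) = 1/16
Total weight = 1/16 + 1/16 + 1/8 + 1/16 = 5/16
P(Z=0 | obs) = 1/16 / 5/16 = 1/5
P(Z=1 | obs) = 1/16 / 5/16 = 1/5
P(Z=2 | obs) = 1/8 / 5/16 = 2/5
P(Z=3 | obs) = 1/16 / 5/16 = 1/5

P(Z=0) = 1/5, P(Z=1) = 1/5, P(Z=2) = 2/5, P(Z=3) = 1/5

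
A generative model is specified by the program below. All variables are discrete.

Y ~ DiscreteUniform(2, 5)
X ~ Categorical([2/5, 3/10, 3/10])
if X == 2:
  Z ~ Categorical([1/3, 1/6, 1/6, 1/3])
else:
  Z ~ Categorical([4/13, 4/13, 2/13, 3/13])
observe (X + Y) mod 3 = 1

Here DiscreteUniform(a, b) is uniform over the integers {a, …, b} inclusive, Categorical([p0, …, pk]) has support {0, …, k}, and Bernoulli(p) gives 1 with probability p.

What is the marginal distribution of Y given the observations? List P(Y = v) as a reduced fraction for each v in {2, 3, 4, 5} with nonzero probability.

Enumerate traces; 16 have nonzero weight after conditioning:
  (Y=2, X=2, Z=0) weight 1/40
  (Y=2, X=2, Z=1) weight 1/80
  (Y=2, X=2, Z=2) weight 1/80
  (Y=2, X=2, Z=3) weight 1/40
  (Y=3, X=1, Z=0) weight 3/130
  (Y=3, X=1, Z=1) weight 3/130
  (Y=3, X=1, Z=2) weight 3/260
  (Y=3, X=1, Z=3) weight 9/520
  (Y=4, X=0, Z=0) weight 2/65
  (Y=5, X=2, Z=0) weight 1/40
  … 6 more
Group by Y:
  weight(Y=2) = 3/40
  weight(Y=3) = 3/40
  weight(Y=4) = 1/10
  weight(Y=5) = 3/40
Total weight = 3/40 + 3/40 + 1/10 + 3/40 = 13/40
P(Y=2 | obs) = 3/40 / 13/40 = 3/13
P(Y=3 | obs) = 3/40 / 13/40 = 3/13
P(Y=4 | obs) = 1/10 / 13/40 = 4/13
P(Y=5 | obs) = 3/40 / 13/40 = 3/13

P(Y=2) = 3/13, P(Y=3) = 3/13, P(Y=4) = 4/13, P(Y=5) = 3/13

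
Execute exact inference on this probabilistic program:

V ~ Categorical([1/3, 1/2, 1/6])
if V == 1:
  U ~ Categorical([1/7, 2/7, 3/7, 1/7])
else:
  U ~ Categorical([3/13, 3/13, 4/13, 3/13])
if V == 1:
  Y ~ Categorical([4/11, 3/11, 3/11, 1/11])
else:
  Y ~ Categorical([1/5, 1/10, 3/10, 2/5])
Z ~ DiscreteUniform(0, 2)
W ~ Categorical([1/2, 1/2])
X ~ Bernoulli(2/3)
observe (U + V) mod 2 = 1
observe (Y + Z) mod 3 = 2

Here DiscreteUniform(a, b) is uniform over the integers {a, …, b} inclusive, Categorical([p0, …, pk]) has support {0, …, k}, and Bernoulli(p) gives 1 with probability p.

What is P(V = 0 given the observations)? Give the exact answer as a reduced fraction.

P(V = 0 | obs) = 14/47

Enumerate traces; 96 have nonzero weight after conditioning:
  (V=0, U=1, Y=0, Z=2, W=0, X=0) weight 1/1170
  (V=0, U=1, Y=0, Z=2, W=0, X=1) weight 1/585
  (V=0, U=1, Y=0, Z=2, W=1, X=0) weight 1/1170
  (V=0, U=1, Y=0, Z=2, W=1, X=1) weight 1/585
  (V=0, U=1, Y=1, Z=1, W=0, X=0) weight 1/2340
  (V=0, U=1, Y=1, Z=1, W=0, X=1) weight 1/1170
  (V=0, U=1, Y=1, Z=1, W=1, X=0) weight 1/2340
  (V=0, U=1, Y=1, Z=1, W=1, X=1) weight 1/1170
  (V=1, U=0, Y=0, Z=2, W=0, X=0) weight 1/693
  (V=2, U=1, Y=0, Z=2, W=0, X=0) weight 1/2340
  … 86 more
Group by V:
  weight(V=0) = 2/39
  weight(V=1) = 2/21
  weight(V=2) = 1/39
Total weight = 2/39 + 2/21 + 1/39 = 47/273
P(V=0 | obs) = 2/39 / 47/273 = 14/47
P(V=1 | obs) = 2/21 / 47/273 = 26/47
P(V=2 | obs) = 1/39 / 47/273 = 7/47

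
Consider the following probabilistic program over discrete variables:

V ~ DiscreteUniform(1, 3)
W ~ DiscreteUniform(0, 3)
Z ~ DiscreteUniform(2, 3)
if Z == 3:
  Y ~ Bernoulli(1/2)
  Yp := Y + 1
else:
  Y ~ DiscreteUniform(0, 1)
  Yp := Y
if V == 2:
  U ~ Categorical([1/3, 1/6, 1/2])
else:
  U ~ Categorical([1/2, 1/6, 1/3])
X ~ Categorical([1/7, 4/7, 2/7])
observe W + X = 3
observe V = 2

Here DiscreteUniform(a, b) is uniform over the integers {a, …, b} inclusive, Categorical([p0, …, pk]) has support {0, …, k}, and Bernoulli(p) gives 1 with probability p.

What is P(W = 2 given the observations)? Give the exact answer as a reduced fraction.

P(W = 2 | obs) = 4/7

Enumerate traces; 36 have nonzero weight after conditioning:
  (V=2, W=1, Z=2, Y=0, U=0, X=2) weight 1/504
  (V=2, W=1, Z=2, Y=0, U=1, X=2) weight 1/1008
  (V=2, W=1, Z=2, Y=0, U=2, X=2) weight 1/336
  (V=2, W=1, Z=2, Y=1, U=0, X=2) weight 1/504
  (V=2, W=1, Z=2, Y=1, U=1, X=2) weight 1/1008
  (V=2, W=1, Z=2, Y=1, U=2, X=2) weight 1/336
  (V=2, W=1, Z=3, Y=0, U=0, X=2) weight 1/504
  (V=2, W=1, Z=3, Y=0, U=1, X=2) weight 1/1008
  (V=2, W=2, Z=2, Y=0, U=0, X=1) weight 1/252
  (V=2, W=3, Z=2, Y=0, U=0, X=0) weight 1/1008
  … 26 more
Group by W:
  weight(W=1) = 1/42
  weight(W=2) = 1/21
  weight(W=3) = 1/84
Total weight = 1/42 + 1/21 + 1/84 = 1/12
P(W=1 | obs) = 1/42 / 1/12 = 2/7
P(W=2 | obs) = 1/21 / 1/12 = 4/7
P(W=3 | obs) = 1/84 / 1/12 = 1/7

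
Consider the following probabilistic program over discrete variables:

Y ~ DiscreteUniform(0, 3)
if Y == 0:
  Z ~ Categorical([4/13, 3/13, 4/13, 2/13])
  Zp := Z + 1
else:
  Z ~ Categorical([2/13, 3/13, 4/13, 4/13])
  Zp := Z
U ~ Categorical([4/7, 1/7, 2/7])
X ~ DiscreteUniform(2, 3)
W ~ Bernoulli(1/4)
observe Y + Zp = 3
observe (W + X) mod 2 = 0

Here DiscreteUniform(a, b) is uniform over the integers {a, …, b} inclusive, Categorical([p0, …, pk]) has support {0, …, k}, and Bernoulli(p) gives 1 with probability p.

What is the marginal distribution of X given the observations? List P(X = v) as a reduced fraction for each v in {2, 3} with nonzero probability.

P(X=2) = 3/4, P(X=3) = 1/4

Enumerate traces; 24 have nonzero weight after conditioning:
  (Y=0, Z=2, U=0, X=2, W=0) weight 3/182
  (Y=0, Z=2, U=0, X=3, W=1) weight 1/182
  (Y=0, Z=2, U=1, X=2, W=0) weight 3/728
  (Y=0, Z=2, U=1, X=3, W=1) weight 1/728
  (Y=0, Z=2, U=2, X=2, W=0) weight 3/364
  (Y=0, Z=2, U=2, X=3, W=1) weight 1/364
  (Y=1, Z=2, U=0, X=2, W=0) weight 3/182
  (Y=1, Z=2, U=0, X=3, W=1) weight 1/182
  … 16 more
Group by X:
  weight(X=2) = 3/32
  weight(X=3) = 1/32
Total weight = 3/32 + 1/32 = 1/8
P(X=2 | obs) = 3/32 / 1/8 = 3/4
P(X=3 | obs) = 1/32 / 1/8 = 1/4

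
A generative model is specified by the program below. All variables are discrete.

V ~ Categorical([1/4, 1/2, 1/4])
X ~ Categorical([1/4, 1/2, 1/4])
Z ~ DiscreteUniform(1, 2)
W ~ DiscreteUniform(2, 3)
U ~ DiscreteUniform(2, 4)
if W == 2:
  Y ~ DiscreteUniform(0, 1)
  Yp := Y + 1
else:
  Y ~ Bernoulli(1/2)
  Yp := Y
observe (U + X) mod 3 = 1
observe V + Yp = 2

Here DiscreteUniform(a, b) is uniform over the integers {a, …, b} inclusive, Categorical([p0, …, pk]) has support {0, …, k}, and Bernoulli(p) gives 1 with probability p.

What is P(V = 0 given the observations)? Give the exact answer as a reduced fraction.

P(V = 0 | obs) = 1/6

Enumerate traces; 24 have nonzero weight after conditioning:
  (V=0, X=0, Z=1, W=2, U=4, Y=1) weight 1/384
  (V=0, X=0, Z=2, W=2, U=4, Y=1) weight 1/384
  (V=0, X=1, Z=1, W=2, U=3, Y=1) weight 1/192
  (V=0, X=1, Z=2, W=2, U=3, Y=1) weight 1/192
  (V=0, X=2, Z=1, W=2, U=2, Y=1) weight 1/384
  (V=0, X=2, Z=2, W=2, U=2, Y=1) weight 1/384
  (V=1, X=0, Z=1, W=2, U=4, Y=0) weight 1/192
  (V=1, X=0, Z=1, W=3, U=4, Y=1) weight 1/192
  (V=2, X=0, Z=1, W=3, U=4, Y=0) weight 1/384
  … 15 more
Group by V:
  weight(V=0) = 1/48
  weight(V=1) = 1/12
  weight(V=2) = 1/48
Total weight = 1/48 + 1/12 + 1/48 = 1/8
P(V=0 | obs) = 1/48 / 1/8 = 1/6
P(V=1 | obs) = 1/12 / 1/8 = 2/3
P(V=2 | obs) = 1/48 / 1/8 = 1/6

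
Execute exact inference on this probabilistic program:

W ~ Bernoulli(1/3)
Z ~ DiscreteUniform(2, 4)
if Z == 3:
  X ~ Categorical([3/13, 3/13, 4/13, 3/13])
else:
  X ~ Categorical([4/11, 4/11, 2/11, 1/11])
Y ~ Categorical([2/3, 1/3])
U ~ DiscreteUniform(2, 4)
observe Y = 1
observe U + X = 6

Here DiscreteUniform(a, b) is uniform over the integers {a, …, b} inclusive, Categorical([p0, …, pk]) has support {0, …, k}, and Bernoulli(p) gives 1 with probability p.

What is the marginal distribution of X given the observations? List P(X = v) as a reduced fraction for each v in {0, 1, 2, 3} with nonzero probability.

Enumerate traces; 12 have nonzero weight after conditioning:
  (W=0, Z=2, X=2, Y=1, U=4) weight 4/891
  (W=0, Z=2, X=3, Y=1, U=3) weight 2/891
  (W=0, Z=3, X=2, Y=1, U=4) weight 8/1053
  (W=0, Z=3, X=3, Y=1, U=3) weight 2/351
  (W=0, Z=4, X=2, Y=1, U=4) weight 4/891
  (W=0, Z=4, X=3, Y=1, U=3) weight 2/891
  (W=1, Z=2, X=2, Y=1, U=4) weight 2/891
  (W=1, Z=2, X=3, Y=1, U=3) weight 1/891
  … 4 more
Group by X:
  weight(X=2) = 32/1287
  weight(X=3) = 59/3861
Total weight = 32/1287 + 59/3861 = 155/3861
P(X=2 | obs) = 32/1287 / 155/3861 = 96/155
P(X=3 | obs) = 59/3861 / 155/3861 = 59/155

P(X=2) = 96/155, P(X=3) = 59/155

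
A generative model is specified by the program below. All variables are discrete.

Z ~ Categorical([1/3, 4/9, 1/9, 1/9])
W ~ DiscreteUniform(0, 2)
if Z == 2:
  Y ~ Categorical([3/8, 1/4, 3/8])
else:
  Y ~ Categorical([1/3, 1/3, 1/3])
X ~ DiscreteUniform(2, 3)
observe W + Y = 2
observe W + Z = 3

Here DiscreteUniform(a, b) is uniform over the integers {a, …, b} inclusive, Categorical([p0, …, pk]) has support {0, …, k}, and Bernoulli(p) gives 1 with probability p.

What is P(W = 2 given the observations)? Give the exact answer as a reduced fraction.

Enumerate traces; 6 have nonzero weight after conditioning:
  (Z=1, W=2, Y=0, X=2) weight 2/81
  (Z=1, W=2, Y=0, X=3) weight 2/81
  (Z=2, W=1, Y=1, X=2) weight 1/216
  (Z=2, W=1, Y=1, X=3) weight 1/216
  (Z=3, W=0, Y=2, X=2) weight 1/162
  (Z=3, W=0, Y=2, X=3) weight 1/162
Group by W:
  weight(W=0) = 1/81
  weight(W=1) = 1/108
  weight(W=2) = 4/81
Total weight = 1/81 + 1/108 + 4/81 = 23/324
P(W=0 | obs) = 1/81 / 23/324 = 4/23
P(W=1 | obs) = 1/108 / 23/324 = 3/23
P(W=2 | obs) = 4/81 / 23/324 = 16/23

P(W = 2 | obs) = 16/23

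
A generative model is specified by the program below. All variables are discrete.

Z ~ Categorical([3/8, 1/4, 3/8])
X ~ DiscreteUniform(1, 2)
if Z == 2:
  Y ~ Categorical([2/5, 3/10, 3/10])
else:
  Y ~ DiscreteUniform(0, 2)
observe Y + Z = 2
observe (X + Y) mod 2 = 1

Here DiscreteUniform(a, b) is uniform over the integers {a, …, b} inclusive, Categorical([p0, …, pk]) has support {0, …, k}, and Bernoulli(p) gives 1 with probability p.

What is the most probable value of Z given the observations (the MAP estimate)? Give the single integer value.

Enumerate traces; 3 have nonzero weight after conditioning:
  (Z=0, X=1, Y=2) weight 1/16
  (Z=1, X=2, Y=1) weight 1/24
  (Z=2, X=1, Y=0) weight 3/40
Group by Z:
  weight(Z=0) = 1/16
  weight(Z=1) = 1/24
  weight(Z=2) = 3/40
Total weight = 1/16 + 1/24 + 3/40 = 43/240
P(Z=0 | obs) = 1/16 / 43/240 = 15/43
P(Z=1 | obs) = 1/24 / 43/240 = 10/43
P(Z=2 | obs) = 3/40 / 43/240 = 18/43
argmax = 2

argmax_v P(Z = v | obs) = 2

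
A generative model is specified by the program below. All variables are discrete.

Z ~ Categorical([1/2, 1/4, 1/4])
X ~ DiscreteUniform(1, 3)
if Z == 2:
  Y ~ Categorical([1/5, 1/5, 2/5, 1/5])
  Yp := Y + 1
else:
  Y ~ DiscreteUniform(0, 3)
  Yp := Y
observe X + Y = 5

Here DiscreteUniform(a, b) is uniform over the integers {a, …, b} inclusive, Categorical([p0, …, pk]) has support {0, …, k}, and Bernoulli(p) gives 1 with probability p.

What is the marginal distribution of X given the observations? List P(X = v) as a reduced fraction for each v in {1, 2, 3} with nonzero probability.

Enumerate traces; 6 have nonzero weight after conditioning:
  (Z=0, X=2, Y=3) weight 1/24
  (Z=0, X=3, Y=2) weight 1/24
  (Z=1, X=2, Y=3) weight 1/48
  (Z=1, X=3, Y=2) weight 1/48
  (Z=2, X=2, Y=3) weight 1/60
  (Z=2, X=3, Y=2) weight 1/30
Group by X:
  weight(X=2) = 19/240
  weight(X=3) = 23/240
Total weight = 19/240 + 23/240 = 7/40
P(X=2 | obs) = 19/240 / 7/40 = 19/42
P(X=3 | obs) = 23/240 / 7/40 = 23/42

P(X=2) = 19/42, P(X=3) = 23/42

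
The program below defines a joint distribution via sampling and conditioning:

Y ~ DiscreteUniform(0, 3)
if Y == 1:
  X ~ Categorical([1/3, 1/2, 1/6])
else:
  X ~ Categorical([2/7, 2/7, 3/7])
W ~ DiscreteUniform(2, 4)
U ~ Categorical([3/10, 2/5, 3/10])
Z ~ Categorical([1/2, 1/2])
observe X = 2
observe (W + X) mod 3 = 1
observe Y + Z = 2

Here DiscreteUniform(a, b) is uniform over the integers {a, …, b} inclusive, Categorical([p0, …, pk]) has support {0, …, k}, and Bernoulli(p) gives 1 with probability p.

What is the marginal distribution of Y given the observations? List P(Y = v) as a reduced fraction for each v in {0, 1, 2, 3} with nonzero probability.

P(Y=1) = 7/25, P(Y=2) = 18/25

Enumerate traces; 6 have nonzero weight after conditioning:
  (Y=1, X=2, W=2, U=0, Z=1) weight 1/480
  (Y=1, X=2, W=2, U=1, Z=1) weight 1/360
  (Y=1, X=2, W=2, U=2, Z=1) weight 1/480
  (Y=2, X=2, W=2, U=0, Z=0) weight 3/560
  (Y=2, X=2, W=2, U=1, Z=0) weight 1/140
  (Y=2, X=2, W=2, U=2, Z=0) weight 3/560
Group by Y:
  weight(Y=1) = 1/144
  weight(Y=2) = 1/56
Total weight = 1/144 + 1/56 = 25/1008
P(Y=1 | obs) = 1/144 / 25/1008 = 7/25
P(Y=2 | obs) = 1/56 / 25/1008 = 18/25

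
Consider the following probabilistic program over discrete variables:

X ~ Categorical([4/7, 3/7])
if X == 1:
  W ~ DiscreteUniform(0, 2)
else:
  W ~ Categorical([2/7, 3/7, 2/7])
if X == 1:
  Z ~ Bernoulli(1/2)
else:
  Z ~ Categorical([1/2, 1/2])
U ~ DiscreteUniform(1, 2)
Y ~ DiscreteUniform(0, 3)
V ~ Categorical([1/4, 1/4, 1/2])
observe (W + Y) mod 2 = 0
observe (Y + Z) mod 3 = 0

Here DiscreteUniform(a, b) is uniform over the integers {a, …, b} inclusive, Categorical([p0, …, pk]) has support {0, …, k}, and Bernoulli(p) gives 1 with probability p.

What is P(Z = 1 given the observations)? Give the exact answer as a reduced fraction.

P(Z = 1 | obs) = 30/79

Enumerate traces; 60 have nonzero weight after conditioning:
  (X=0, W=0, Z=0, U=1, Y=0, V=0) weight 1/392
  (X=0, W=0, Z=0, U=1, Y=0, V=1) weight 1/392
  (X=0, W=0, Z=0, U=1, Y=0, V=2) weight 1/196
  (X=0, W=0, Z=0, U=2, Y=0, V=0) weight 1/392
  (X=0, W=0, Z=0, U=2, Y=0, V=1) weight 1/392
  (X=0, W=0, Z=0, U=2, Y=0, V=2) weight 1/196
  (X=0, W=0, Z=1, U=1, Y=2, V=0) weight 1/392
  (X=0, W=0, Z=1, U=1, Y=2, V=1) weight 1/392
  … 52 more
Group by Z:
  weight(Z=0) = 1/8
  weight(Z=1) = 15/196
Total weight = 1/8 + 15/196 = 79/392
P(Z=0 | obs) = 1/8 / 79/392 = 49/79
P(Z=1 | obs) = 15/196 / 79/392 = 30/79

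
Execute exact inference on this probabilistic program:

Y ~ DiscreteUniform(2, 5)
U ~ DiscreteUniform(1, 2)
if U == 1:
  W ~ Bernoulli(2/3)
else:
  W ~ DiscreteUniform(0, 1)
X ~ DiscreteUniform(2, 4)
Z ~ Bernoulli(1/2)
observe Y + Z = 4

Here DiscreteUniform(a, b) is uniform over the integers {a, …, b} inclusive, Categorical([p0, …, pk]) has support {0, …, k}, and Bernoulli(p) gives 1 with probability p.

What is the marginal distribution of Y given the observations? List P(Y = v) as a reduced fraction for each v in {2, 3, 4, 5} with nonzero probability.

P(Y=3) = 1/2, P(Y=4) = 1/2

Enumerate traces; 24 have nonzero weight after conditioning:
  (Y=3, U=1, W=0, X=2, Z=1) weight 1/144
  (Y=3, U=1, W=0, X=3, Z=1) weight 1/144
  (Y=3, U=1, W=0, X=4, Z=1) weight 1/144
  (Y=3, U=1, W=1, X=2, Z=1) weight 1/72
  (Y=3, U=1, W=1, X=3, Z=1) weight 1/72
  (Y=3, U=1, W=1, X=4, Z=1) weight 1/72
  (Y=3, U=2, W=0, X=2, Z=1) weight 1/96
  (Y=3, U=2, W=0, X=3, Z=1) weight 1/96
  (Y=4, U=1, W=0, X=2, Z=0) weight 1/144
  … 15 more
Group by Y:
  weight(Y=3) = 1/8
  weight(Y=4) = 1/8
Total weight = 1/8 + 1/8 = 1/4
P(Y=3 | obs) = 1/8 / 1/4 = 1/2
P(Y=4 | obs) = 1/8 / 1/4 = 1/2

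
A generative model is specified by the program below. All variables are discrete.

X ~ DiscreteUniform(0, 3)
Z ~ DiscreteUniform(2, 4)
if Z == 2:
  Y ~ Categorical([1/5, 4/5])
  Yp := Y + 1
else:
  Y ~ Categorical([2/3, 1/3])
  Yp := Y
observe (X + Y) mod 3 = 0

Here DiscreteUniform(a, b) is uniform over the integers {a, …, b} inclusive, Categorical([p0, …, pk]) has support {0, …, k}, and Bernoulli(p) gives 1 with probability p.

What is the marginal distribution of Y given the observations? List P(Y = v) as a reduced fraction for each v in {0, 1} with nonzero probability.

Enumerate traces; 9 have nonzero weight after conditioning:
  (X=0, Z=2, Y=0) weight 1/60
  (X=0, Z=3, Y=0) weight 1/18
  (X=0, Z=4, Y=0) weight 1/18
  (X=2, Z=2, Y=1) weight 1/15
  (X=2, Z=3, Y=1) weight 1/36
  (X=2, Z=4, Y=1) weight 1/36
  (X=3, Z=2, Y=0) weight 1/60
  (X=3, Z=3, Y=0) weight 1/18
  … 1 more
Group by Y:
  weight(Y=0) = 23/90
  weight(Y=1) = 11/90
Total weight = 23/90 + 11/90 = 17/45
P(Y=0 | obs) = 23/90 / 17/45 = 23/34
P(Y=1 | obs) = 11/90 / 17/45 = 11/34

P(Y=0) = 23/34, P(Y=1) = 11/34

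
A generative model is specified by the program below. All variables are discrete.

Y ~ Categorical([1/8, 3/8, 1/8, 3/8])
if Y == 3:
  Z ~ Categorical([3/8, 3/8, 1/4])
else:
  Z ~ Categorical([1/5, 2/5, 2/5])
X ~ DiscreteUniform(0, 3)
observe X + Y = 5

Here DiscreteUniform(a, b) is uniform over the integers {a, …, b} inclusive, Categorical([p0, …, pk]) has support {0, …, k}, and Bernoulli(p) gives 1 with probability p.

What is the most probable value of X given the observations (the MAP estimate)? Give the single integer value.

argmax_v P(X = v | obs) = 2

Enumerate traces; 6 have nonzero weight after conditioning:
  (Y=2, Z=0, X=3) weight 1/160
  (Y=2, Z=1, X=3) weight 1/80
  (Y=2, Z=2, X=3) weight 1/80
  (Y=3, Z=0, X=2) weight 9/256
  (Y=3, Z=1, X=2) weight 9/256
  (Y=3, Z=2, X=2) weight 3/128
Group by X:
  weight(X=2) = 3/32
  weight(X=3) = 1/32
Total weight = 3/32 + 1/32 = 1/8
P(X=2 | obs) = 3/32 / 1/8 = 3/4
P(X=3 | obs) = 1/32 / 1/8 = 1/4
argmax = 2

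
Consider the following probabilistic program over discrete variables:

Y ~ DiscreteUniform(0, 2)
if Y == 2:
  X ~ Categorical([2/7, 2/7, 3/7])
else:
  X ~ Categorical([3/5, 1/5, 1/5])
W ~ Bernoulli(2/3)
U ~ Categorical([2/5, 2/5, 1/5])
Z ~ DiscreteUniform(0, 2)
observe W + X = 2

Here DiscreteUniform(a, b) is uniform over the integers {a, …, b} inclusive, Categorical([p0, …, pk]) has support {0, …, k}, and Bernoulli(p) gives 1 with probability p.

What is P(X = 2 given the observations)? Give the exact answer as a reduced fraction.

P(X = 2 | obs) = 29/77

Enumerate traces; 54 have nonzero weight after conditioning:
  (Y=0, X=1, W=1, U=0, Z=0) weight 4/675
  (Y=0, X=1, W=1, U=0, Z=1) weight 4/675
  (Y=0, X=1, W=1, U=0, Z=2) weight 4/675
  (Y=0, X=1, W=1, U=1, Z=0) weight 4/675
  (Y=0, X=1, W=1, U=1, Z=1) weight 4/675
  (Y=0, X=1, W=1, U=1, Z=2) weight 4/675
  (Y=0, X=1, W=1, U=2, Z=0) weight 2/675
  (Y=0, X=1, W=1, U=2, Z=1) weight 2/675
  (Y=0, X=2, W=0, U=0, Z=0) weight 2/675
  … 45 more
Group by X:
  weight(X=1) = 16/105
  weight(X=2) = 29/315
Total weight = 16/105 + 29/315 = 11/45
P(X=1 | obs) = 16/105 / 11/45 = 48/77
P(X=2 | obs) = 29/315 / 11/45 = 29/77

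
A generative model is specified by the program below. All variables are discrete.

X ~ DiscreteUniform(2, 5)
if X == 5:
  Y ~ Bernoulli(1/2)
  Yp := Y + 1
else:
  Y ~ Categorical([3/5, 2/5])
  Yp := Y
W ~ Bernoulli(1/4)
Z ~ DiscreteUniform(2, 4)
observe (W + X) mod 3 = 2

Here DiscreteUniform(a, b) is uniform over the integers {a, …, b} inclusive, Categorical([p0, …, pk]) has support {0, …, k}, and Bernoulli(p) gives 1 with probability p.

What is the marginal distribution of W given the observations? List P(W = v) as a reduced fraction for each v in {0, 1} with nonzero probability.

P(W=0) = 6/7, P(W=1) = 1/7

Enumerate traces; 18 have nonzero weight after conditioning:
  (X=2, Y=0, W=0, Z=2) weight 3/80
  (X=2, Y=0, W=0, Z=3) weight 3/80
  (X=2, Y=0, W=0, Z=4) weight 3/80
  (X=2, Y=1, W=0, Z=2) weight 1/40
  (X=2, Y=1, W=0, Z=3) weight 1/40
  (X=2, Y=1, W=0, Z=4) weight 1/40
  (X=4, Y=0, W=1, Z=2) weight 1/80
  (X=4, Y=0, W=1, Z=3) weight 1/80
  … 10 more
Group by W:
  weight(W=0) = 3/8
  weight(W=1) = 1/16
Total weight = 3/8 + 1/16 = 7/16
P(W=0 | obs) = 3/8 / 7/16 = 6/7
P(W=1 | obs) = 1/16 / 7/16 = 1/7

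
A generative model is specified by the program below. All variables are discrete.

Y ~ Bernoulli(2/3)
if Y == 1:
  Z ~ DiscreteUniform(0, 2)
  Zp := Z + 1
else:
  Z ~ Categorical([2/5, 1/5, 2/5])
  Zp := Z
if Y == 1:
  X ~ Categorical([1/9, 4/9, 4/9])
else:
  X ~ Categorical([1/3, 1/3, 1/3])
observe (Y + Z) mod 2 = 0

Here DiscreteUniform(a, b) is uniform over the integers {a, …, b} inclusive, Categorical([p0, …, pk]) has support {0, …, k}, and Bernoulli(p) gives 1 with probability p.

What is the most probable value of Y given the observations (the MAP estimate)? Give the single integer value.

Enumerate traces; 9 have nonzero weight after conditioning:
  (Y=0, Z=0, X=0) weight 2/45
  (Y=0, Z=0, X=1) weight 2/45
  (Y=0, Z=0, X=2) weight 2/45
  (Y=0, Z=2, X=0) weight 2/45
  (Y=0, Z=2, X=1) weight 2/45
  (Y=0, Z=2, X=2) weight 2/45
  (Y=1, Z=1, X=0) weight 2/81
  (Y=1, Z=1, X=1) weight 8/81
  … 1 more
Group by Y:
  weight(Y=0) = 4/15
  weight(Y=1) = 2/9
Total weight = 4/15 + 2/9 = 22/45
P(Y=0 | obs) = 4/15 / 22/45 = 6/11
P(Y=1 | obs) = 2/9 / 22/45 = 5/11
argmax = 0

argmax_v P(Y = v | obs) = 0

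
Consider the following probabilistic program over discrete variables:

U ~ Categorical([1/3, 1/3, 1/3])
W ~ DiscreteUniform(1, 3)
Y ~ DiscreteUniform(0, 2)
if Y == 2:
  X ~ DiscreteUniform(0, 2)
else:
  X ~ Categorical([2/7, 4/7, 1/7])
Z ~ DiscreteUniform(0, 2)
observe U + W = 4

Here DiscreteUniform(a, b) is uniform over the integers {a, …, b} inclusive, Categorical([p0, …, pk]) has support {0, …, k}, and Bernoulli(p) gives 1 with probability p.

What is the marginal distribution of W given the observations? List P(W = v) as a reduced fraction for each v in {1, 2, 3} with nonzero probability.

P(W=2) = 1/2, P(W=3) = 1/2

Enumerate traces; 54 have nonzero weight after conditioning:
  (U=1, W=3, Y=0, X=0, Z=0) weight 2/567
  (U=1, W=3, Y=0, X=0, Z=1) weight 2/567
  (U=1, W=3, Y=0, X=0, Z=2) weight 2/567
  (U=1, W=3, Y=0, X=1, Z=0) weight 4/567
  (U=1, W=3, Y=0, X=1, Z=1) weight 4/567
  (U=1, W=3, Y=0, X=1, Z=2) weight 4/567
  (U=1, W=3, Y=0, X=2, Z=0) weight 1/567
  (U=1, W=3, Y=0, X=2, Z=1) weight 1/567
  (U=2, W=2, Y=0, X=0, Z=0) weight 2/567
  … 45 more
Group by W:
  weight(W=2) = 1/9
  weight(W=3) = 1/9
Total weight = 1/9 + 1/9 = 2/9
P(W=2 | obs) = 1/9 / 2/9 = 1/2
P(W=3 | obs) = 1/9 / 2/9 = 1/2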